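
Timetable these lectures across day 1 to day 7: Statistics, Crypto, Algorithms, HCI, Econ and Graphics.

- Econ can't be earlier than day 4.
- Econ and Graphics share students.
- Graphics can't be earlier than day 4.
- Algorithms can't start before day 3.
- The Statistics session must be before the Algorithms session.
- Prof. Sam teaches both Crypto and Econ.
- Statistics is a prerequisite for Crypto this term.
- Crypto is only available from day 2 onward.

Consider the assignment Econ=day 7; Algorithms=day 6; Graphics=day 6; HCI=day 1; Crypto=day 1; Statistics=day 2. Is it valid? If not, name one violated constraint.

No. Crypto is only available from day 2 onward is not satisfied.

The Statistics session must be before the Algorithms session — holds.
Algorithms can't start before day 3 — holds.
Econ can't be earlier than day 4 — holds.
Econ and Graphics share students — holds.
Graphics can't be earlier than day 4 — holds.
Crypto is only available from day 2 onward — violated.
Prof. Sam teaches both Crypto and Econ — holds.
Statistics is a prerequisite for Crypto this term — violated.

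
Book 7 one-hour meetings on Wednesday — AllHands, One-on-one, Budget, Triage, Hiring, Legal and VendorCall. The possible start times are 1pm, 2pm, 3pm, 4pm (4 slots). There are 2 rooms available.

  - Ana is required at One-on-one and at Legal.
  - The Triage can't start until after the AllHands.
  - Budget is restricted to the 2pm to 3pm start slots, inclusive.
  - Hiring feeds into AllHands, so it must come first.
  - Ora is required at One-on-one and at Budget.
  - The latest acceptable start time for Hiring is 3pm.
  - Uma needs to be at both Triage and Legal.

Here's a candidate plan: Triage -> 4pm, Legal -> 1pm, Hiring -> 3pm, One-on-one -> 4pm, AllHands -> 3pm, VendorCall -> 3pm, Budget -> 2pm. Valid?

Budget is restricted to the 2pm to 3pm start slots, inclusive — holds.
Hiring feeds into AllHands, so it must come first — violated.
There are 2 rooms available — violated.
The Triage can't start until after the AllHands — holds.
Ana is required at One-on-one and at Legal — holds.
Ora is required at One-on-one and at Budget — holds.
The latest acceptable start time for Hiring is 3pm — holds.
Uma needs to be at both Triage and Legal — holds.

No. There are 2 rooms available is not satisfied.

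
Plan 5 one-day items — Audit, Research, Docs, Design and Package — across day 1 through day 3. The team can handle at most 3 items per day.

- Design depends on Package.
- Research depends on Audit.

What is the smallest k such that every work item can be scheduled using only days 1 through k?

The precedence chain requires at least 2 distinct days.
With at most 3 per day and 5 work items, at least 2 days are needed.
2 works (last occupied day: day 2): for example Docs -> day 1, Audit -> day 1, Design -> day 2, Research -> day 2, Package -> day 1.

2 days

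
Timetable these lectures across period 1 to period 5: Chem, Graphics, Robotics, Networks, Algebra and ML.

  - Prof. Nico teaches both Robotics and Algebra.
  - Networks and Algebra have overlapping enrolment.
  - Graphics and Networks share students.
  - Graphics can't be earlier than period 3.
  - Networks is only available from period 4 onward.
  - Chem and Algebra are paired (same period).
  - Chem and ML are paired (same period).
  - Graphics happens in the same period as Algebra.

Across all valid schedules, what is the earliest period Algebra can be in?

period 3

Algebra must be in the same period as Graphics, which can't be before period 3, so Algebra is at least period 3.
Algebra at period 3 is achievable: Algebra=period 3, Networks=period 4, Chem=period 3, Graphics=period 3, ML=period 3, Robotics=period 1.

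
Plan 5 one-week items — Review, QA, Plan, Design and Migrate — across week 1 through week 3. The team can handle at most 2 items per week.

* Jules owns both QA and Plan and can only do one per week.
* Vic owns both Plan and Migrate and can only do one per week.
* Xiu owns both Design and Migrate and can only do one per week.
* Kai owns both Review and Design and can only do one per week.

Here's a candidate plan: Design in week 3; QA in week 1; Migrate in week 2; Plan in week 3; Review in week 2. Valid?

Yes

Xiu owns both Design and Migrate and can only do one per week — holds.
Jules owns both QA and Plan and can only do one per week — holds.
Vic owns both Plan and Migrate and can only do one per week — holds.
The team can handle at most 2 items per week — holds.
Kai owns both Review and Design and can only do one per week — holds.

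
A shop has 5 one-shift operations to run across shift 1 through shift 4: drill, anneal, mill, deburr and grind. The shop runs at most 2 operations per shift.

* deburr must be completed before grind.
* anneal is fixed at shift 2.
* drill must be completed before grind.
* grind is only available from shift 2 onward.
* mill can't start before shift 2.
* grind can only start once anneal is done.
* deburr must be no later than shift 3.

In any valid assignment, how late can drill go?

Downstream work caps drill at shift 3.
drill at shift 3 is achievable: grind -> shift 4; mill -> shift 2; anneal -> shift 2; drill -> shift 3; deburr -> shift 1.

shift 3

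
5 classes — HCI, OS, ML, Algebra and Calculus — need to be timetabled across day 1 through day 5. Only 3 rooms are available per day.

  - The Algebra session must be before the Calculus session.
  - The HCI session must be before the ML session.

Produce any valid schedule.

OS=day 1; ML=day 2; HCI=day 1; Calculus=day 2; Algebra=day 1

Checking: HCI(day 1) before ML(day 2); Algebra(day 1) before Calculus(day 2); max 3 per day (cap 3).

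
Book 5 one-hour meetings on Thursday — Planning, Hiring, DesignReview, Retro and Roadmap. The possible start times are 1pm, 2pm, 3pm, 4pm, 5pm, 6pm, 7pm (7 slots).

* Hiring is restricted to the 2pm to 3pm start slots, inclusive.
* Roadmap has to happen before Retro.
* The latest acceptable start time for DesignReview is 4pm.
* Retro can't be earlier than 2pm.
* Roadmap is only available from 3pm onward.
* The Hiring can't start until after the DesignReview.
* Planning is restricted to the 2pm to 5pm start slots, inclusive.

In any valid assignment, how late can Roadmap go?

6pm

Roadmap is available from 3pm; downstream work caps Roadmap at 6pm.
Roadmap at 6pm is achievable: DesignReview=1pm, Hiring=2pm, Planning=2pm, Retro=7pm, Roadmap=6pm.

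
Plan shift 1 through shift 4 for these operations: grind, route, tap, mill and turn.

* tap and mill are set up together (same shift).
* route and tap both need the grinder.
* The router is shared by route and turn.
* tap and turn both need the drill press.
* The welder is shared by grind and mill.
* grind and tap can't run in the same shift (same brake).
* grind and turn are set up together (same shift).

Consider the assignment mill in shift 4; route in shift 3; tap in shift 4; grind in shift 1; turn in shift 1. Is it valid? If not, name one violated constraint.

route and tap both need the grinder — holds.
The router is shared by route and turn — holds.
tap and turn both need the drill press — holds.
grind and tap can't run in the same shift (same brake) — holds.
grind and turn are set up together (same shift) — holds.
The welder is shared by grind and mill — holds.
tap and mill are set up together (same shift) — holds.

Valid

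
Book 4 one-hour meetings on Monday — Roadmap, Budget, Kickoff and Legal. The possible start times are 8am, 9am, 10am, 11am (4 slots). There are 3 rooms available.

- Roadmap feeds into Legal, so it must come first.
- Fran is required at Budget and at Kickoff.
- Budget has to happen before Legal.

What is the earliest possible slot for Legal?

Precedence pushes Legal to at least 9am.
Legal at 9am is achievable: Kickoff in 9am; Budget in 8am; Roadmap in 8am; Legal in 9am.

9am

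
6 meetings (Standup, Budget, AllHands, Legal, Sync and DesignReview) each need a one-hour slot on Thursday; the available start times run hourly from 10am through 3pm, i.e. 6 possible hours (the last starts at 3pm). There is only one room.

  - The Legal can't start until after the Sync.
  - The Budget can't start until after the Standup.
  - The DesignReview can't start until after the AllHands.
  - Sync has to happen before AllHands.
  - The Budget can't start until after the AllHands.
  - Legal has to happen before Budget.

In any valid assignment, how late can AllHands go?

1pm

Precedence pushes AllHands to at least 11am; downstream work caps AllHands at 2pm.
AllHands at 1pm is achievable: Legal in 11am; Budget in 2pm; Sync in 10am; Standup in 12pm; AllHands in 1pm; DesignReview in 3pm.
Nothing later works — the capacity limit rule out every hour after 1pm.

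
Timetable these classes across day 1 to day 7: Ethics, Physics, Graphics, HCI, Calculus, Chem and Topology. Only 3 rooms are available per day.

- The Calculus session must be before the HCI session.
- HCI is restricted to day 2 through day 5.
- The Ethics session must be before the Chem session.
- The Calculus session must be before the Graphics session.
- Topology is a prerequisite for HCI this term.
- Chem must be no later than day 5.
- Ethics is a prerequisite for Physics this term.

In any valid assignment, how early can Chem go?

day 2

Precedence pushes Chem to at least day 2; Chem's own window allows nothing later than day 5.
Chem at day 2 is achievable: Topology in day 1, Ethics in day 1, Physics in day 2, Chem in day 2, Graphics in day 3, Calculus in day 1, HCI in day 2.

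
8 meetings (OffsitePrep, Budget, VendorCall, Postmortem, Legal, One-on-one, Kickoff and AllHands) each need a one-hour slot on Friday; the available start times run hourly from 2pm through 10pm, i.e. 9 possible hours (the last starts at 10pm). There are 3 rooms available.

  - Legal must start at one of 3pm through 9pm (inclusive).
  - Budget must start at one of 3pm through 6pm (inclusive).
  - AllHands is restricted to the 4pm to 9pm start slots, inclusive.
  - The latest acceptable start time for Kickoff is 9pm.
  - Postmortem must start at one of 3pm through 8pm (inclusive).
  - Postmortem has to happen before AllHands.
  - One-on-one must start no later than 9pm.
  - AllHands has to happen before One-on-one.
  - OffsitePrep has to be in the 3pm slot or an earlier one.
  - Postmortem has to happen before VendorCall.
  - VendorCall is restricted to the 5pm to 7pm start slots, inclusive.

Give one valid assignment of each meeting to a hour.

One-on-one=5pm, Legal=3pm, OffsitePrep=2pm, Postmortem=3pm, VendorCall=5pm, Kickoff=2pm, Budget=3pm, AllHands=4pm

Checking: Postmortem(3pm) before VendorCall(5pm); Postmortem(3pm) before AllHands(4pm); AllHands(4pm) before One-on-one(5pm); VendorCall=5pm in [5pm,7pm]; OffsitePrep=2pm in [2pm,3pm]; Budget=3pm in [3pm,6pm]; Legal=3pm in [3pm,9pm]; One-on-one=5pm in [2pm,9pm]; Kickoff=2pm in [2pm,9pm]; AllHands=4pm in [4pm,9pm]; Postmortem=3pm in [3pm,8pm]; max 3 per hour (cap 3).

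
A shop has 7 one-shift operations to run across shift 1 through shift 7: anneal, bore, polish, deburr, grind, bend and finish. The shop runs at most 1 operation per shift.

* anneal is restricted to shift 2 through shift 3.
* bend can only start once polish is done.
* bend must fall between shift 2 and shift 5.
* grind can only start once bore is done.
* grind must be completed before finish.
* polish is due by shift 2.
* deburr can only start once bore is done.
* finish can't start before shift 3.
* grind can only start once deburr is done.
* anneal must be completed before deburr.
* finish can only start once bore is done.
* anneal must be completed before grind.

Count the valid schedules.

Splitting on anneal: it can be shift 2 (3), shift 3 (5). Listing each branch's schedules as (bore, polish, deburr, grind, bend, finish) by shift number:
anneal=shift 2: (3,1,4,6,5,7) (3,1,5,6,4,7) (4,1,5,6,3,7) — 3.
anneal=shift 3: (1,2,4,6,5,7) (1,2,5,6,4,7) (2,1,4,6,5,7) (2,1,5,6,4,7) (4,1,5,6,2,7) — 5.
Summing: 3 + 5 = 8.

8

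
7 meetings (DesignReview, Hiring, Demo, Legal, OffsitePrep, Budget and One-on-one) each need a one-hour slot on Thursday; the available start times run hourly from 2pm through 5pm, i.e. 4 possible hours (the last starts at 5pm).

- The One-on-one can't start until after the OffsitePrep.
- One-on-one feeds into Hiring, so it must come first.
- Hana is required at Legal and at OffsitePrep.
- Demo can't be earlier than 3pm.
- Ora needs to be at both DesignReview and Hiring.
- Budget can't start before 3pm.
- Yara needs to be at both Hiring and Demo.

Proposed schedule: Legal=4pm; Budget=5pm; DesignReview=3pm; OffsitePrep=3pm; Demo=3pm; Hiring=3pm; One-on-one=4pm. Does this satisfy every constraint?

Ora needs to be at both DesignReview and Hiring — violated.
Demo can't be earlier than 3pm — holds.
Yara needs to be at both Hiring and Demo — violated.
One-on-one feeds into Hiring, so it must come first — violated.
Budget can't start before 3pm — holds.
The One-on-one can't start until after the OffsitePrep — holds.
Hana is required at Legal and at OffsitePrep — holds.

No — it violates: Ora needs to be at both DesignReview and Hiring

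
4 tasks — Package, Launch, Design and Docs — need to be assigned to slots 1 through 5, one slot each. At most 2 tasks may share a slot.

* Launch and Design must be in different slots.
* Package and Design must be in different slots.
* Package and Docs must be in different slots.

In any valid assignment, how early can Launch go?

1

Launch at 1 is achievable: Docs -> 2; Design -> 2; Launch -> 1; Package -> 1.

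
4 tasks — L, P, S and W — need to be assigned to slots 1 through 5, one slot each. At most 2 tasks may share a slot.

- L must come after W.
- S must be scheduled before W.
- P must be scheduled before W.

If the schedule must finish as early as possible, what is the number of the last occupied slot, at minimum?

3

The precedence chain requires at least 3 distinct slots.
With at most 2 per slot and 4 tasks, at least 2 slots are needed.
3 works (last occupied slot: 3): for example L -> 3; W -> 2; P -> 1; S -> 1.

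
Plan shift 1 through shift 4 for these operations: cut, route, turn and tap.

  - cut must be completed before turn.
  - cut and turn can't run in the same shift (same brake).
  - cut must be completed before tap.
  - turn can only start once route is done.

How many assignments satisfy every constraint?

Splitting on cut: it can be shift 1 (18), shift 2 (10), shift 3 (3). Listing each branch's schedules as (route, turn, tap) by shift number:
cut=shift 1: (1,2,2) (1,2,3) (1,2,4) (1,3,2) (1,3,3) (1,3,4) (1,4,2) (1,4,3) (1,4,4) (2,3,2) (2,3,3) (2,3,4) (2,4,2) (2,4,3) (2,4,4) (3,4,2) (3,4,3) (3,4,4) — 18.
cut=shift 2: (1,3,3) (1,3,4) (1,4,3) (1,4,4) (2,3,3) (2,3,4) (2,4,3) (2,4,4) (3,4,3) (3,4,4) — 10.
cut=shift 3: (1,4,4) (2,4,4) (3,4,4) — 3.
Summing: 18 + 10 + 3 = 31.

31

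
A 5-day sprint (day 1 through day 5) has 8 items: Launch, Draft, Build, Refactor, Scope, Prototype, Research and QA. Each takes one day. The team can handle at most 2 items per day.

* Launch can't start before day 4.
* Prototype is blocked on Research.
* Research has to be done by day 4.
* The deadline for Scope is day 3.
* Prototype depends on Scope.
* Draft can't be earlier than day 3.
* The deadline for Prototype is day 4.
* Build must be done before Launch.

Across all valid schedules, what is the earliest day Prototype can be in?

day 2

Precedence pushes Prototype to at least day 2; Prototype's own window allows nothing later than day 4.
Prototype at day 2 is achievable: QA -> day 4; Research -> day 1; Launch -> day 4; Refactor -> day 3; Prototype -> day 2; Draft -> day 3; Scope -> day 1; Build -> day 2.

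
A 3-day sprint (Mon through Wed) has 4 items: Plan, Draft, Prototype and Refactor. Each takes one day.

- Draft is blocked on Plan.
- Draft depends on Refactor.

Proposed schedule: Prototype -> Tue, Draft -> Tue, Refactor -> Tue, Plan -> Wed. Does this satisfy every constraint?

Draft is blocked on Plan — violated.
Draft depends on Refactor — violated.

No — it violates: Draft is blocked on Plan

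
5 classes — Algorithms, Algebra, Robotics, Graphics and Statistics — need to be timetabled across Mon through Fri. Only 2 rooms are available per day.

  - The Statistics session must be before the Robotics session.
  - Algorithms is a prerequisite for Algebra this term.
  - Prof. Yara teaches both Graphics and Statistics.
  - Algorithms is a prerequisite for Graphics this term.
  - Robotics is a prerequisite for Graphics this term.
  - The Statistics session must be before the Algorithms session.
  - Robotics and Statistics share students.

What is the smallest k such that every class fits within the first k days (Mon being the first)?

The precedence chain requires at least 3 distinct days.
With at most 2 per day and 5 classes, at least 3 days are needed.
3 works (last occupied day: Wed): for example Statistics -> Mon, Graphics -> Wed, Robotics -> Tue, Algebra -> Wed, Algorithms -> Tue.

3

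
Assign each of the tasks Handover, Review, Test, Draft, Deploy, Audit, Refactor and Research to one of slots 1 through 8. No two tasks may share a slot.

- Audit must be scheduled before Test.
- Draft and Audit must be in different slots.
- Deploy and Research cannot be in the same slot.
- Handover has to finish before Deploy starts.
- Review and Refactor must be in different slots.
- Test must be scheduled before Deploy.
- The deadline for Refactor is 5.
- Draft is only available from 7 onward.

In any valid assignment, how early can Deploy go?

4

Precedence pushes Deploy to at least 3.
Deploy at 4 is achievable: Deploy in 4, Handover in 3, Test in 2, Draft in 7, Audit in 1, Research in 8, Review in 6, Refactor in 5.
Nothing earlier works — the conflict and capacity constraints rule out every slot before 4.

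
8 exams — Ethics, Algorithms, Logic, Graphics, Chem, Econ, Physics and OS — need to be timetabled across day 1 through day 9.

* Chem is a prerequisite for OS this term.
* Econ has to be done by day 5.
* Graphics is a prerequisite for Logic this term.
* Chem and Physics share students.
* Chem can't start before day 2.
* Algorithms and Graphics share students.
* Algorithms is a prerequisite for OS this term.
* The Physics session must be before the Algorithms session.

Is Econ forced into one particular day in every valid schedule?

Econ can be day 1 (e.g. OS in day 3, Graphics in day 1, Chem in day 2, Ethics in day 1, Econ in day 1, Logic in day 2, Algorithms in day 2, Physics in day 1) or day 2 (e.g. Graphics in day 1, OS in day 3, Physics in day 1, Chem in day 2, Econ in day 2, Logic in day 2, Algorithms in day 2, Ethics in day 1).

No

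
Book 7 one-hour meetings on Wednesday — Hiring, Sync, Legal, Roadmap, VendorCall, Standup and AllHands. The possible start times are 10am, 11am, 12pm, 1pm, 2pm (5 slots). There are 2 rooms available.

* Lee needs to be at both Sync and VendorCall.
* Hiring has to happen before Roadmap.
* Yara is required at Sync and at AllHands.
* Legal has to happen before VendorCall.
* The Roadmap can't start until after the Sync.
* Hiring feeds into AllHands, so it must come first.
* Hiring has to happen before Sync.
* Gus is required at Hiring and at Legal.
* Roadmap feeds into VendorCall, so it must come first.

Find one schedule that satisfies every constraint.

VendorCall=1pm, Sync=11am, Standup=10am, Roadmap=12pm, Legal=11am, Hiring=10am, AllHands=12pm

Checking: Roadmap(12pm) before VendorCall(1pm); Hiring(10am) before Roadmap(12pm); Sync(11am) before Roadmap(12pm); Hiring(10am) before Sync(11am); Legal(11am) before VendorCall(1pm); Hiring(10am) before AllHands(12pm); Hiring(10am) != Legal(11am); Sync(11am) != VendorCall(1pm); Sync(11am) != AllHands(12pm); max 2 per slot (cap 2).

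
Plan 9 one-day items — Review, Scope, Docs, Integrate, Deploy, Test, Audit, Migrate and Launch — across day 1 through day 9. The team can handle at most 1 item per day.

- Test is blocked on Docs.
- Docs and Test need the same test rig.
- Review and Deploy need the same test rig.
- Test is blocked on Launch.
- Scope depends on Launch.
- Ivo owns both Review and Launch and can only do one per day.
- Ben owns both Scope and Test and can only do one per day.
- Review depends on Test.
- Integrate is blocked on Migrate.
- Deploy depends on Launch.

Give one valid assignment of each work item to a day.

Deploy -> day 8; Review -> day 4; Scope -> day 5; Test -> day 3; Audit -> day 9; Integrate -> day 7; Docs -> day 2; Migrate -> day 6; Launch -> day 1

Checking: Launch(day 1) before Scope(day 5); Test(day 3) before Review(day 4); Launch(day 1) before Deploy(day 8); Launch(day 1) before Test(day 3); Migrate(day 6) before Integrate(day 7); Docs(day 2) before Test(day 3); Scope(day 5) != Test(day 3); Docs(day 2) != Test(day 3); Review(day 4) != Deploy(day 8); Review(day 4) != Launch(day 1); max 1 per day (cap 1).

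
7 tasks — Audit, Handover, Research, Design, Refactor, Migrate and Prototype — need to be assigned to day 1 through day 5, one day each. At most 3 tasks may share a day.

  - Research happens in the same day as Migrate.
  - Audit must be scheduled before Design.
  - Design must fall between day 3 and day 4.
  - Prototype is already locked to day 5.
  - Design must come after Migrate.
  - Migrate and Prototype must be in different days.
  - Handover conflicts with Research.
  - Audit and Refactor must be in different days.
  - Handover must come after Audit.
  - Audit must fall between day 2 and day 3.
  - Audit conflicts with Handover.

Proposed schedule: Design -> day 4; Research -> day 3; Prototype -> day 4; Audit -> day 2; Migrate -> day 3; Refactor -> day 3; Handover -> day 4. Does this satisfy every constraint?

Audit and Refactor must be in different days — holds.
Design must come after Migrate — holds.
At most 3 tasks may share a day — holds.
Research happens in the same day as Migrate — holds.
Migrate and Prototype must be in different days — holds.
Handover conflicts with Research — holds.
Audit must fall between day 2 and day 3 — holds.
Audit conflicts with Handover — holds.
Audit must be scheduled before Design — holds.
Handover must come after Audit — holds.
Prototype is already locked to day 5 — violated.
Design must fall between day 3 and day 4 — holds.

No — it violates: Prototype is already locked to day 5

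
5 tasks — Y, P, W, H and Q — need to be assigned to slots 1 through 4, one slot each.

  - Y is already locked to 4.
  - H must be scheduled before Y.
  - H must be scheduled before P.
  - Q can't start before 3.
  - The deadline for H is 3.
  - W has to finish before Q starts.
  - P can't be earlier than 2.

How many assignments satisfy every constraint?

30

Splitting on P: it can be 2 (5), 3 (10), 4 (15). Listing each branch's schedules as (Y, W, H, Q):
P=2: (4,1,1,3) (4,1,1,4) (4,2,1,3) (4,2,1,4) (4,3,1,4) — 5.
P=3: (4,1,1,3) (4,1,1,4) (4,1,2,3) (4,1,2,4) (4,2,1,3) (4,2,1,4) (4,2,2,3) (4,2,2,4) (4,3,1,4) (4,3,2,4) — 10.
P=4: (4,1,1,3) (4,1,1,4) (4,1,2,3) (4,1,2,4) (4,1,3,3) (4,1,3,4) (4,2,1,3) (4,2,1,4) (4,2,2,3) (4,2,2,4) (4,2,3,3) (4,2,3,4) (4,3,1,4) (4,3,2,4) (4,3,3,4) — 15.
Summing: 5 + 10 + 15 = 30.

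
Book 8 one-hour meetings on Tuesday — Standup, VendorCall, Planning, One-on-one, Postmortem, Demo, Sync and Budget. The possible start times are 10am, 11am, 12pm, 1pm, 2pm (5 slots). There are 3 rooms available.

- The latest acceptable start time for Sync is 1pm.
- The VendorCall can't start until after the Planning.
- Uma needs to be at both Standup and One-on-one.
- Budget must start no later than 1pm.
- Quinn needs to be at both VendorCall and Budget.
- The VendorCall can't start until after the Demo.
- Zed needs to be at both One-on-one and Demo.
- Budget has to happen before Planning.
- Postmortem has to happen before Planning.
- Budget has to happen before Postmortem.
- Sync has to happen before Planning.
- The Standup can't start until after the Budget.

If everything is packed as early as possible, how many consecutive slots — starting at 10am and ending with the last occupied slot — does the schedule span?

4

The precedence chain requires at least 4 distinct slots.
With at most 3 per slot and 8 meetings, at least 3 slots are needed.
4 works (last occupied slot: 1pm): for example Demo -> 10am, One-on-one -> 12pm, Postmortem -> 11am, Standup -> 11am, Sync -> 10am, Planning -> 12pm, VendorCall -> 1pm, Budget -> 10am.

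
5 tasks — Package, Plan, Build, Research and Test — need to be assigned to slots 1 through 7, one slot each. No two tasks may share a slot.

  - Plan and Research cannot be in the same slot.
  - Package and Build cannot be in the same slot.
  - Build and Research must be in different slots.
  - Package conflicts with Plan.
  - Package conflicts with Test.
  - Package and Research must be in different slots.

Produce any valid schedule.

Build=3, Test=5, Package=1, Research=4, Plan=2

Checking: Package(1) != Research(4); Package(1) != Build(3); Package(1) != Plan(2); Package(1) != Test(5); Build(3) != Research(4); Plan(2) != Research(4); max 1 per slot (cap 1).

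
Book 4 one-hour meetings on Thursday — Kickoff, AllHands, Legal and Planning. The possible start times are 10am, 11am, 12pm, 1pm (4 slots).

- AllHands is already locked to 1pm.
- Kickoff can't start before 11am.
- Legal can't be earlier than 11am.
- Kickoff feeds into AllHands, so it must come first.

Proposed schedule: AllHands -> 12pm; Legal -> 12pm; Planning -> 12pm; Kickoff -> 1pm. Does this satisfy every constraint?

Legal can't be earlier than 11am — holds.
Kickoff can't start before 11am — holds.
Kickoff feeds into AllHands, so it must come first — violated.
AllHands is already locked to 1pm — violated.

No — it violates: Kickoff feeds into AllHands, so it must come first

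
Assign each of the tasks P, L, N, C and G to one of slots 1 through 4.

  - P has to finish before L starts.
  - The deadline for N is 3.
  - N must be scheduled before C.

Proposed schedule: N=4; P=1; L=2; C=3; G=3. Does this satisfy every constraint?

No. The deadline for N is 3 is not satisfied.

The deadline for N is 3 — violated.
N must be scheduled before C — violated.
P has to finish before L starts — holds.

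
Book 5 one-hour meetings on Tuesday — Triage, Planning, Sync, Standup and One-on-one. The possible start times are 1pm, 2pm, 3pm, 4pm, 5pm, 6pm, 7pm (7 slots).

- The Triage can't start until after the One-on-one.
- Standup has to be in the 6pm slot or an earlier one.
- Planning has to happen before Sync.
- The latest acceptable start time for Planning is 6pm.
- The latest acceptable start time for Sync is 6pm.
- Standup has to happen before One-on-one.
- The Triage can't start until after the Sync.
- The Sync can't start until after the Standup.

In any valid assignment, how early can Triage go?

3pm

Precedence pushes Triage to at least 3pm.
Triage at 3pm is achievable: Standup -> 1pm; Triage -> 3pm; One-on-one -> 2pm; Sync -> 2pm; Planning -> 1pm.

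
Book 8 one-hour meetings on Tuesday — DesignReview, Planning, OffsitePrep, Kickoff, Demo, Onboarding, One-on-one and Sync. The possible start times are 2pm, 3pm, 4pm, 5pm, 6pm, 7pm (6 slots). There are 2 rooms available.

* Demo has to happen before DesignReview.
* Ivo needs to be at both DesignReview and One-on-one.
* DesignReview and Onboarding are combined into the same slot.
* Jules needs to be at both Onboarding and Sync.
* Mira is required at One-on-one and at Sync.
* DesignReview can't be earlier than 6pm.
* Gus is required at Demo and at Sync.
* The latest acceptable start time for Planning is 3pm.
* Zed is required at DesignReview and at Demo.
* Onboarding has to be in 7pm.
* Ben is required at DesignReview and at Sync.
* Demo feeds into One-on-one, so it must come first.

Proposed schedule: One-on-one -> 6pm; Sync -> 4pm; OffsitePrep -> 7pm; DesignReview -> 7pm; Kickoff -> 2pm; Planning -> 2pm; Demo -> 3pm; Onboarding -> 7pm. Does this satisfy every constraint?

No. There are 2 rooms available is not satisfied.

Mira is required at One-on-one and at Sync — holds.
Ben is required at DesignReview and at Sync — holds.
Onboarding has to be in 7pm — holds.
DesignReview can't be earlier than 6pm — holds.
There are 2 rooms available — violated.
Zed is required at DesignReview and at Demo — holds.
Demo has to happen before DesignReview — holds.
Jules needs to be at both Onboarding and Sync — holds.
Demo feeds into One-on-one, so it must come first — holds.
Gus is required at Demo and at Sync — holds.
The latest acceptable start time for Planning is 3pm — holds.
DesignReview and Onboarding are combined into the same slot — holds.
Ivo needs to be at both DesignReview and One-on-one — holds.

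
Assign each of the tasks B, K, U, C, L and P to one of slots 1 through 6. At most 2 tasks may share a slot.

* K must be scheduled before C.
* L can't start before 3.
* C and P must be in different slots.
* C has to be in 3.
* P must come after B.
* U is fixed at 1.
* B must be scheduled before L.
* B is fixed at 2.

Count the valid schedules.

Splitting on K: it can be 1 (12), 2 (12). Listing each branch's schedules as (B, U, C, L, P):
K=1: (2,1,3,3,4) (2,1,3,3,5) (2,1,3,3,6) (2,1,3,4,4) (2,1,3,4,5) (2,1,3,4,6) (2,1,3,5,4) (2,1,3,5,5) (2,1,3,5,6) (2,1,3,6,4) (2,1,3,6,5) (2,1,3,6,6) — 12.
K=2: (2,1,3,3,4) (2,1,3,3,5) (2,1,3,3,6) (2,1,3,4,4) (2,1,3,4,5) (2,1,3,4,6) (2,1,3,5,4) (2,1,3,5,5) (2,1,3,5,6) (2,1,3,6,4) (2,1,3,6,5) (2,1,3,6,6) — 12.
Summing: 12 + 12 = 24.

24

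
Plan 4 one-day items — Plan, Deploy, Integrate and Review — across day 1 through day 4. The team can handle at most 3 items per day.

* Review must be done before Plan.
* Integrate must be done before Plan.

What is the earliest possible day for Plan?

Precedence pushes Plan to at least day 2.
Plan at day 2 is achievable: Deploy=day 1; Plan=day 2; Integrate=day 1; Review=day 1.

day 2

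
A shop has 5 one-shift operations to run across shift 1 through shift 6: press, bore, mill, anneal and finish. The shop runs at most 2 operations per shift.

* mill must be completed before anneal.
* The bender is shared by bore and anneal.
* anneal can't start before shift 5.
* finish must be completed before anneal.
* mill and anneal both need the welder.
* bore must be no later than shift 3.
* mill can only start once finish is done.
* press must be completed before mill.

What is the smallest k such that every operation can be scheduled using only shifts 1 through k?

5

The precedence chain requires at least 3 distinct shifts.
With at most 2 per shift and 5 operations, at least 3 shifts are needed.
anneal can't be placed before shift 5, so the schedule must run through at least shift 5.
5 works (last occupied shift: shift 5): for example finish in shift 1; bore in shift 1; anneal in shift 5; mill in shift 3; press in shift 2.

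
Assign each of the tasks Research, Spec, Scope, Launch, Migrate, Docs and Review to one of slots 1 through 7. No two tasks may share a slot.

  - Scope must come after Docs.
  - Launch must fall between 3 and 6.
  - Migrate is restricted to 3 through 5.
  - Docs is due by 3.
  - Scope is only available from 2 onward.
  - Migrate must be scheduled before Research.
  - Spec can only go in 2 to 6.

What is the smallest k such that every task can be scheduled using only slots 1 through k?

7

The precedence chain requires at least 2 distinct slots.
With at most 1 per slot and 7 tasks, at least 7 slots are needed.
Propagating the time windows through the other constraints, Research can't land before 4, so the schedule must run through at least slot 4.
7 works (last occupied slot: 7): for example Migrate in 3, Scope in 5, Spec in 2, Docs in 1, Research in 6, Launch in 4, Review in 7.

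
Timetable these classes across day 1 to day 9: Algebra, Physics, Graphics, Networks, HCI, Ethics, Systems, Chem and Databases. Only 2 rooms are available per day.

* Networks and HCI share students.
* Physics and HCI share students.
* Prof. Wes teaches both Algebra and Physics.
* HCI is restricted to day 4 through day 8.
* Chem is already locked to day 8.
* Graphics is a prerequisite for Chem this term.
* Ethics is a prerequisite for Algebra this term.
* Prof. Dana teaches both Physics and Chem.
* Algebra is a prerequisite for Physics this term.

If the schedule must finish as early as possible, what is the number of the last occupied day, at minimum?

8

The precedence chain requires at least 3 distinct days.
With at most 2 per day and 9 classes, at least 5 days are needed.
Chem can't be placed before day 8, so the schedule must run through at least day 8.
8 works (last occupied day: day 8): for example Physics in day 3, Chem in day 8, Databases in day 4, HCI in day 4, Ethics in day 1, Algebra in day 2, Systems in day 3, Networks in day 2, Graphics in day 1.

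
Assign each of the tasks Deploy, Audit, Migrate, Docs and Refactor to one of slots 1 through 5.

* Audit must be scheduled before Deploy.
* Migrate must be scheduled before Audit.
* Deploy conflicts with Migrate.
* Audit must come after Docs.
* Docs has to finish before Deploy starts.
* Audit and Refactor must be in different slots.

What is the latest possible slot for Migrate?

3

Downstream work caps Migrate at 3.
Migrate at 3 is achievable: Deploy in 5; Audit in 4; Migrate in 3; Refactor in 1; Docs in 1.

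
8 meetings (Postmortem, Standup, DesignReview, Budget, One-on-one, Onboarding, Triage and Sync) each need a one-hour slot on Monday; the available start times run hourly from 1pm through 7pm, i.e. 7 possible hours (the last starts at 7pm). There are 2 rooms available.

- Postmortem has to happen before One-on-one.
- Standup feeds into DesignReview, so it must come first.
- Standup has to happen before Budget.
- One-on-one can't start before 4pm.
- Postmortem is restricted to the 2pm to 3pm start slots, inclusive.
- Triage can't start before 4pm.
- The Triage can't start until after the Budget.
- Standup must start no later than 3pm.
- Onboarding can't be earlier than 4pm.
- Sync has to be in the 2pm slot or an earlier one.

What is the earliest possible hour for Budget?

Precedence pushes Budget to at least 2pm; downstream work caps Budget at 6pm.
Budget at 2pm is achievable: DesignReview -> 3pm; Budget -> 2pm; Triage -> 4pm; Sync -> 1pm; Standup -> 1pm; Postmortem -> 2pm; Onboarding -> 5pm; One-on-one -> 4pm.

2pm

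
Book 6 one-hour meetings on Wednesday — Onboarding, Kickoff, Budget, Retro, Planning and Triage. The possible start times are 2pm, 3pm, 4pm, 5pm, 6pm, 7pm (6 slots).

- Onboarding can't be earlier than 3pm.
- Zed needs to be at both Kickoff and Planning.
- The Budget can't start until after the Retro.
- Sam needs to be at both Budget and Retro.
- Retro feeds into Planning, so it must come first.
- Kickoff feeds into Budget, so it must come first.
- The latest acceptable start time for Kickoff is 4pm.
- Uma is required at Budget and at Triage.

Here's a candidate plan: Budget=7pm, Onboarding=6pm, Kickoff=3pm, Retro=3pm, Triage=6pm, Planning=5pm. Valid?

The latest acceptable start time for Kickoff is 4pm — holds.
Onboarding can't be earlier than 3pm — holds.
Uma is required at Budget and at Triage — holds.
Sam needs to be at both Budget and Retro — holds.
Zed needs to be at both Kickoff and Planning — holds.
Kickoff feeds into Budget, so it must come first — holds.
Retro feeds into Planning, so it must come first — holds.
The Budget can't start until after the Retro — holds.

Valid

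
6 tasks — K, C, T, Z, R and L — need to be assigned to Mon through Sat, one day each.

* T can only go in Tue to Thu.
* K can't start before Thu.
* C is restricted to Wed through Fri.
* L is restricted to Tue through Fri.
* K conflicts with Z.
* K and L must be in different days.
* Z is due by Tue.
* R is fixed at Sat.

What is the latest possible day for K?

K is available from Thu.
K at Sat is achievable: R -> Sat, L -> Tue, T -> Tue, C -> Wed, Z -> Mon, K -> Sat.

Sat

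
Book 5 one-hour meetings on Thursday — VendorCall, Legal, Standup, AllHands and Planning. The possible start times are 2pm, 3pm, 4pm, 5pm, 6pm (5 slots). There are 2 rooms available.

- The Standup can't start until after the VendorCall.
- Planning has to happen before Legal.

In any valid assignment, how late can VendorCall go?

5pm

Downstream work caps VendorCall at 5pm.
VendorCall at 5pm is achievable: AllHands in 2pm, Standup in 6pm, VendorCall in 5pm, Planning in 2pm, Legal in 3pm.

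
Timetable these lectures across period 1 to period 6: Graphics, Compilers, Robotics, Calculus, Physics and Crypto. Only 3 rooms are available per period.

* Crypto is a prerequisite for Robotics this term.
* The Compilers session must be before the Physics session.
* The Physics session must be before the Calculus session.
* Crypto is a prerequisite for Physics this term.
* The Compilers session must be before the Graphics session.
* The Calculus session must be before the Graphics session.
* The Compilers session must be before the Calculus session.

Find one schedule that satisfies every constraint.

Crypto -> period 1; Graphics -> period 4; Robotics -> period 2; Compilers -> period 1; Physics -> period 2; Calculus -> period 3

Checking: Crypto(period 1) before Physics(period 2); Compilers(period 1) before Physics(period 2); Crypto(period 1) before Robotics(period 2); Compilers(period 1) before Graphics(period 4); Calculus(period 3) before Graphics(period 4); Compilers(period 1) before Calculus(period 3); Physics(period 2) before Calculus(period 3); max 2 per period (cap 3).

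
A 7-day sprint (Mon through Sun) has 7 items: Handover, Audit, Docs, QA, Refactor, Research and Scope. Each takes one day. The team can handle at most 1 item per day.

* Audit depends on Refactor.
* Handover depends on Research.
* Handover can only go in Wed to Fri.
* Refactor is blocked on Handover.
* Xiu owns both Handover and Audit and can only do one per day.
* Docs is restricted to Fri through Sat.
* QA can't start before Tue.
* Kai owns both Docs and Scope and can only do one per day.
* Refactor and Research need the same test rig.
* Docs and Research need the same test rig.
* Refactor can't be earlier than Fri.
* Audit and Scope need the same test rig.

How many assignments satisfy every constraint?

Splitting on Handover: it can be Wed (6), Thu (8). Listing each branch's schedules as (Audit, Docs, QA, Refactor, Research, Scope):
Handover=Wed: (Sun,Fri,Tue,Sat,Mon,Thu) (Sun,Fri,Thu,Sat,Mon,Tue) (Sun,Fri,Thu,Sat,Tue,Mon) (Sun,Sat,Tue,Fri,Mon,Thu) (Sun,Sat,Thu,Fri,Mon,Tue) (Sun,Sat,Thu,Fri,Tue,Mon) — 6.
Handover=Thu: (Sun,Fri,Tue,Sat,Mon,Wed) (Sun,Fri,Tue,Sat,Wed,Mon) (Sun,Fri,Wed,Sat,Mon,Tue) (Sun,Fri,Wed,Sat,Tue,Mon) (Sun,Sat,Tue,Fri,Mon,Wed) (Sun,Sat,Tue,Fri,Wed,Mon) (Sun,Sat,Wed,Fri,Mon,Tue) (Sun,Sat,Wed,Fri,Tue,Mon) — 8.
Summing: 6 + 8 = 14.

14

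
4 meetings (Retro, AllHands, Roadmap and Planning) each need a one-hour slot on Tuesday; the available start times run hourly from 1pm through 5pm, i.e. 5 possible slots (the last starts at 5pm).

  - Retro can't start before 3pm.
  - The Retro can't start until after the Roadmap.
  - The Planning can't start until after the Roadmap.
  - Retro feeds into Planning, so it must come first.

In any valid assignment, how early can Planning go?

4pm

Precedence pushes Planning to at least 4pm.
Planning at 4pm is achievable: Planning -> 4pm, Roadmap -> 1pm, Retro -> 3pm, AllHands -> 1pm.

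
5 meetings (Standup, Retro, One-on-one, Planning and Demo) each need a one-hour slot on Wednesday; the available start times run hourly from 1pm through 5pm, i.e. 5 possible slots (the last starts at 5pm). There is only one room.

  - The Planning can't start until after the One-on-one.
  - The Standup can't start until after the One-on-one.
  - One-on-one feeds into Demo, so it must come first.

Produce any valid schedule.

One-on-one in 1pm, Demo in 4pm, Standup in 2pm, Retro in 5pm, Planning in 3pm

Checking: One-on-one(1pm) before Standup(2pm); One-on-one(1pm) before Planning(3pm); One-on-one(1pm) before Demo(4pm); max 1 per slot (cap 1).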